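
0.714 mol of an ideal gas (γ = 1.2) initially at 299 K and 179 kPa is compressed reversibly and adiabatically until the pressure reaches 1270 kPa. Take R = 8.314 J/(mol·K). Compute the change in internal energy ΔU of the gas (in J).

V₁ = nRT₁/P₁ = 0.714×8.314×299/179 = 9.92 L.
Adiabatic: T₂/T₁ = (P₂/P₁)^((γ−1)/γ) ⇒ T₂ = 299×(7.09)^0.167 = 414 K; V₂ = 1.94 L.
For an ideal gas ΔU = nCvΔT with Cv = R/(γ−1) = 41.6 J/(mol·K).
ΔU = 0.714×41.6×(414−299) = 3430 J.

3430 J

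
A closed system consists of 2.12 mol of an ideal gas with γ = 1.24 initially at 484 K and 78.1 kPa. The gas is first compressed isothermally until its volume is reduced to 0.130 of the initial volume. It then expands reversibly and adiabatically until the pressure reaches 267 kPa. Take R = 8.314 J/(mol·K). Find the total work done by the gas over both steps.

-12200 J

V₁ = nRT₁/P₁ = 2.12×8.314×484/78.1 = 109 L.
Step 1 — Isothermal: T stays 484 K; PV = const ⇒ V₂ = 14.2 L, P₂ = 601 kPa.
ΔU = 0 (ideal gas, T constant).
W = nRT ln(V₂/V₁) = 2.12×8.314×484×ln(0.130) = -17400 J.
Q = ΔU + W = -17400 J.
State after step 1: P = 601 kPa, V = 14.2 L, T = 484 K.
Step 2 — Adiabatic: T₂/T₁ = (P₂/P₁)^((γ−1)/γ) ⇒ T₂ = 484×(0.444)^0.194 = 414 K; V₂ = 27.3 L.
ΔU = nCvΔT = 2.12×34.6×(414−484) = -5160 J.
Q = 0 for an adiabatic process, so W = −ΔU = 5160 J.
Net over both steps: W = -12200 J, Q = -17400 J, ΔU = -5160 J.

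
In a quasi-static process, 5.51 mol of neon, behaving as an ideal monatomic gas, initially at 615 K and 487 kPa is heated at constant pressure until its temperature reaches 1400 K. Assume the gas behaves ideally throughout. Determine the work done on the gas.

-36000 J

V₁ = nRT₁/P₁ = 5.51×8.314×615/487 = 57.9 L.
Isobaric: P stays 487 kPa; V/T = const ⇒ T₂ = 1400 K, V₂ = 132 L.
W = PΔV = 487×(132−57.9) kPa·L = 36000 J.
Work done on the gas = −W_by = -36000 J.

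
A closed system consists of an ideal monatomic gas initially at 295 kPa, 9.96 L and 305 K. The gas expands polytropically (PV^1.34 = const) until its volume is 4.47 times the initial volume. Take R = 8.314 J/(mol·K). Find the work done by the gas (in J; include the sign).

n = P₁V₁/(RT₁) = 295×9.96/(8.314×305) = 1.16 mol.
Polytropic n=1.34: T₂ = T₁(V₁/V₂)^(n−1) = 305×(0.224)^0.34 = 183 K; P₂ = P₁(V₁/V₂)^n = 39.7 kPa.
W = (P₁V₁−P₂V₂)/(n−1) = (295×9.96−39.7×44.5)/0.34 = 3450 J.

3450 J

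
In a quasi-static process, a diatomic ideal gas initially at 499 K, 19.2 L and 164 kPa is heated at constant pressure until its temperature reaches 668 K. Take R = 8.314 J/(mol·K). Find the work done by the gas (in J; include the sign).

1070 J

n = P₁V₁/(RT₁) = 164×19.2/(8.314×499) = 0.759 mol.
Isobaric: P stays 164 kPa; V/T = const ⇒ T₂ = 668 K, V₂ = 25.7 L.
W = PΔV = 164×(25.7−19.2) kPa·L = 1070 J.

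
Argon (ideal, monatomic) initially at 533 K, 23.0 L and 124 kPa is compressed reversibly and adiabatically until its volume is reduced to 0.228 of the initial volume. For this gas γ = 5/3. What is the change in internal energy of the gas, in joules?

n = P₁V₁/(RT₁) = 124×23.0/(8.314×533) = 0.644 mol.
Adiabatic: TV^(γ−1) = const ⇒ T₂ = 533×(4.39)^0.667 = 1430 K; PV^γ = const ⇒ P₂ = 1460 kPa.
For an ideal gas ΔU = nCvΔT with Cv = (3/2)R = 12.5 J/(mol·K).
ΔU = 0.644×12.5×(1430−533) = 7180 J.

7180 J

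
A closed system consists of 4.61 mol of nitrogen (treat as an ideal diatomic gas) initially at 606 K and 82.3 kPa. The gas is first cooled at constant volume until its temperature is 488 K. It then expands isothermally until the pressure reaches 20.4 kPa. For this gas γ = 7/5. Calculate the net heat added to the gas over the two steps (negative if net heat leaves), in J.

10700 J

V₁ = nRT₁/P₁ = 4.61×8.314×606/82.3 = 282 L.
Step 1 — Isochoric: V stays 282 L; P/T = const ⇒ T₂ = 488 K, P₂ = 66.3 kPa.
W = 0 (no volume change).
ΔU = nCvΔT = 4.61×20.8×(488−606) = -11300 J.
Q = ΔU = -11300 J.
State after step 1: P = 66.3 kPa, V = 282 L, T = 488 K.
Step 2 — Isothermal: T stays 488 K; PV = const ⇒ V₂ = 917 L, P₂ = 20.4 kPa.
ΔU = 0 (ideal gas, T constant).
W = nRT ln(V₂/V₁) = 4.61×8.314×488×ln(3.25) = 22000 J.
Q = ΔU + W = 22000 J.
Net over both steps: W = 22000 J, Q = 10700 J, ΔU = -11300 J.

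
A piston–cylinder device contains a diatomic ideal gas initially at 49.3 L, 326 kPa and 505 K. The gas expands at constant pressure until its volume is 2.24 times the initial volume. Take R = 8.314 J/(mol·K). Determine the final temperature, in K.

Isobaric: P stays 326 kPa; V/T = const ⇒ T₂ = 1130 K, V₂ = 110 L.

1130 K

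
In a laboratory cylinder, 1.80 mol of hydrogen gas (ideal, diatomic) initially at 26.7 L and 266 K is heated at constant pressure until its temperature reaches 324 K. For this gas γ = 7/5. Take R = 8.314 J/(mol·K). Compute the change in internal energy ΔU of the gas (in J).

P₁ = nRT₁/V₁ = 1.80×8.314×266/26.7 = 149 kPa.
Isobaric: P stays 149 kPa; V/T = const ⇒ T₂ = 324 K, V₂ = 32.5 L.
For an ideal gas ΔU = nCvΔT with Cv = (5/2)R = 20.8 J/(mol·K).
ΔU = 1.80×20.8×(324−266) = 2170 J.

2170 J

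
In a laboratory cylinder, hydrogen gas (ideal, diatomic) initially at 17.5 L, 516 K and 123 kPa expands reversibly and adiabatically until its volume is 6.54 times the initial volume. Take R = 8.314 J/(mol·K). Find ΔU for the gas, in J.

n = P₁V₁/(RT₁) = 123×17.5/(8.314×516) = 0.502 mol.
Adiabatic: TV^(γ−1) = const ⇒ T₂ = 516×(0.153)^0.400 = 243 K; PV^γ = const ⇒ P₂ = 8.87 kPa.
For an ideal gas ΔU = nCvΔT with Cv = (5/2)R = 20.8 J/(mol·K).
ΔU = 0.502×20.8×(243−516) = -2840 J.

-2840 J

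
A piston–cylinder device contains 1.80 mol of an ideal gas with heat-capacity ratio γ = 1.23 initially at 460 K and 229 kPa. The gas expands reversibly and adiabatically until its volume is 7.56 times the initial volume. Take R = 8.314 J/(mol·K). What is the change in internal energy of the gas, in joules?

-11100 J

V₁ = nRT₁/P₁ = 1.80×8.314×460/229 = 30.1 L.
Adiabatic: TV^(γ−1) = const ⇒ T₂ = 460×(0.132)^0.230 = 289 K; PV^γ = const ⇒ P₂ = 19.0 kPa.
For an ideal gas ΔU = nCvΔT with Cv = R/(γ−1) = 36.1 J/(mol·K).
ΔU = 1.80×36.1×(289−460) = -11100 J.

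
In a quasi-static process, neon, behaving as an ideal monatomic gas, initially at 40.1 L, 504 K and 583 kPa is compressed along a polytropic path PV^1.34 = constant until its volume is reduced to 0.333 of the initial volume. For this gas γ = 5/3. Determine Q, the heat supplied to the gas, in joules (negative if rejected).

-15300 J

n = P₁V₁/(RT₁) = 583×40.1/(8.314×504) = 5.58 mol.
Polytropic n=1.34: T₂ = T₁(V₁/V₂)^(n−1) = 504×(3.00)^0.34 = 732 K; P₂ = P₁(V₁/V₂)^n = 2540 kPa.
W = (P₁V₁−P₂V₂)/(n−1) = (583×40.1−2540×13.4)/0.34 = -31200 J.
ΔU = nCvΔT = 5.58×12.5×(732−504) = 15900 J.
Q = ΔU + W = -15300 J.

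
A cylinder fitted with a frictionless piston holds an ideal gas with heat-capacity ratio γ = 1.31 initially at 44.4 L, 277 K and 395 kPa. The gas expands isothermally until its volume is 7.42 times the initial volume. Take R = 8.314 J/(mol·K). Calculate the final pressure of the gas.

Isothermal: T stays 277 K; PV = const ⇒ V₂ = 329 L, P₂ = 53.2 kPa.

53.2 kPa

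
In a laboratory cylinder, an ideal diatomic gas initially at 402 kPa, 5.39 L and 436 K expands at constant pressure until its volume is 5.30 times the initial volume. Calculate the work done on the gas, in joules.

-9320 J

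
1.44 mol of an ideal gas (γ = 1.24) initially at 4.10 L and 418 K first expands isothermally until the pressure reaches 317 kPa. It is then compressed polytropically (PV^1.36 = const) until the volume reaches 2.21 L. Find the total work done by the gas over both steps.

-7570 J

P₁ = nRT₁/V₁ = 1.44×8.314×418/4.10 = 1220 kPa.
Step 1 — Isothermal: T stays 418 K; PV = const ⇒ V₂ = 15.8 L, P₂ = 317 kPa.
ΔU = 0 (ideal gas, T constant).
W = nRT ln(V₂/V₁) = 1.44×8.314×418×ln(3.85) = 6750 J.
Q = ΔU + W = 6750 J.
State after step 1: P = 317 kPa, V = 15.8 L, T = 418 K.
Step 2 — Polytropic n=1.36: T₂ = T₁(V₁/V₂)^(n−1) = 418×(7.14)^0.36 = 848 K; P₂ = P₁(V₁/V₂)^n = 4600 kPa.
W = (P₁V₁−P₂V₂)/(n−1) = (317×15.8−4600×2.21)/0.36 = -14300 J.
ΔU = nCvΔT = 1.44×34.6×(848−418) = 21500 J.
Q = ΔU + W = 7160 J.
Net over both steps: W = -7570 J, Q = 13900 J, ΔU = 21500 J.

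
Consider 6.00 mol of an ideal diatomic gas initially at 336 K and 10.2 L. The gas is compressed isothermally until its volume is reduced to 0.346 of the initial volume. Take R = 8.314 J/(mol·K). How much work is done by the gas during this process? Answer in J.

P₁ = nRT₁/V₁ = 6.00×8.314×336/10.2 = 1640 kPa.
Isothermal: T stays 336 K; PV = const ⇒ V₂ = 3.53 L, P₂ = 4750 kPa.
W = nRT ln(V₂/V₁) = 6.00×8.314×336×ln(0.346) = -17800 J.

-17800 J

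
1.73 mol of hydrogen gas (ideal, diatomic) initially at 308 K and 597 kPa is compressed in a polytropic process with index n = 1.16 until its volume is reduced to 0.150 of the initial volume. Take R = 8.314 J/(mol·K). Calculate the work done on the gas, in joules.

V₁ = nRT₁/P₁ = 1.73×8.314×308/597 = 7.42 L.
Polytropic n=1.16: T₂ = T₁(V₁/V₂)^(n−1) = 308×(6.67)^0.16 = 417 K; P₂ = P₁(V₁/V₂)^n = 5390 kPa.
W = (P₁V₁−P₂V₂)/(n−1) = (597×7.42−5390×1.11)/0.16 = -9820 J.
Work done on the gas = −W_by = 9820 J.

9820 J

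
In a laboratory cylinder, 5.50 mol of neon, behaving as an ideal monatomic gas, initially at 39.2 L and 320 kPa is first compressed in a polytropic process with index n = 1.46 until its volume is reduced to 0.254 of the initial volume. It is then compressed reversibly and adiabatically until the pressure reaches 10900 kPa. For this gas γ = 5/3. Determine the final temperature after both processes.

T₁ = P₁V₁/(nR) = 320×39.2/(5.50×8.314) = 274 K.
Step 1 — Polytropic n=1.46: T₂ = T₁(V₁/V₂)^(n−1) = 274×(3.94)^0.46 = 515 K; P₂ = P₁(V₁/V₂)^n = 2370 kPa.
W = (P₁V₁−P₂V₂)/(n−1) = (320×39.2−2370×9.96)/0.46 = -24000 J.
ΔU = nCvΔT = 5.50×12.5×(515−274) = 16500 J.
Q = ΔU + W = -7430 J.
State after step 1: P = 2370 kPa, V = 9.96 L, T = 515 K.
Step 2 — Adiabatic: T₂/T₁ = (P₂/P₁)^((γ−1)/γ) ⇒ T₂ = 515×(4.61)^0.400 = 949 K; V₂ = 3.98 L.
ΔU = nCvΔT = 5.50×12.5×(949−515) = 29800 J.
Q = 0 for an adiabatic process, so W = −ΔU = -29800 J.
Net over both steps: W = -53700 J, Q = -7430 J, ΔU = 46300 J.

949 K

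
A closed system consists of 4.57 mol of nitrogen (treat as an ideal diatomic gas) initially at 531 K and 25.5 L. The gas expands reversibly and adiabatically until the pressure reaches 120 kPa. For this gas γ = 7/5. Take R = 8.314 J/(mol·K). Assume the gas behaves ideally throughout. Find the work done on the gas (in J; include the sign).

P₁ = nRT₁/V₁ = 4.57×8.314×531/25.5 = 791 kPa.
Adiabatic: T₂/T₁ = (P₂/P₁)^((γ−1)/γ) ⇒ T₂ = 531×(0.152)^0.286 = 310 K; V₂ = 98.1 L.
ΔU = nCvΔT = 4.57×20.8×(310−531) = -21000 J.
Q = 0 for an adiabatic process, so W = −ΔU = 21000 J.
Work done on the gas = −W_by = -21000 J.

-21000 J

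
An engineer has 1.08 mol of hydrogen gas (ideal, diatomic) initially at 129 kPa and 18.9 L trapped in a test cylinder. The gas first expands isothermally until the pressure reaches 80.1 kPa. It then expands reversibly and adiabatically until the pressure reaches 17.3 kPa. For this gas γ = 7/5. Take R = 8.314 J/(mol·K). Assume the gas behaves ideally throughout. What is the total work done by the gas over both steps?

T₁ = P₁V₁/(nR) = 129×18.9/(1.08×8.314) = 272 K.
Step 1 — Isothermal: T stays 272 K; PV = const ⇒ V₂ = 30.4 L, P₂ = 80.1 kPa.
ΔU = 0 (ideal gas, T constant).
W = nRT ln(V₂/V₁) = 1.08×8.314×272×ln(1.61) = 1160 J.
Q = ΔU + W = 1160 J.
State after step 1: P = 80.1 kPa, V = 30.4 L, T = 272 K.
Step 2 — Adiabatic: T₂/T₁ = (P₂/P₁)^((γ−1)/γ) ⇒ T₂ = 272×(0.216)^0.286 = 175 K; V₂ = 91.0 L.
ΔU = nCvΔT = 1.08×20.8×(175−272) = -2160 J.
Q = 0 for an adiabatic process, so W = −ΔU = 2160 J.
Net over both steps: W = 3320 J, Q = 1160 J, ΔU = -2160 J.

3320 J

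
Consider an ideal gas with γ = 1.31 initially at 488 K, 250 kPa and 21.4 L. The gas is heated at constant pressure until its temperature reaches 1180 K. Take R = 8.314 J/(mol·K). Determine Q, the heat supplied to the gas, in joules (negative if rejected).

32100 J

n = P₁V₁/(RT₁) = 250×21.4/(8.314×488) = 1.32 mol.
Isobaric: P stays 250 kPa; V/T = const ⇒ T₂ = 1180 K, V₂ = 51.7 L.
W = PΔV = 250×(51.7−21.4) kPa·L = 7590 J.
ΔU = nCvΔT = 1.32×26.8×(1180−488) = 24500 J.
Q = ΔU + W = nCpΔT = 32100 J.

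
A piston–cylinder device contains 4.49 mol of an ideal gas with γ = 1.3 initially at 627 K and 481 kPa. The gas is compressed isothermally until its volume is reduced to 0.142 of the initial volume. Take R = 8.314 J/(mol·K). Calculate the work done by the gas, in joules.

-45700 J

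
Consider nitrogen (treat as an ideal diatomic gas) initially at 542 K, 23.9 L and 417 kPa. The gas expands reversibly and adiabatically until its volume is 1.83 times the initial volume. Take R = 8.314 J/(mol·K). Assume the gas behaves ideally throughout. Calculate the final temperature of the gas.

Adiabatic: TV^(γ−1) = const ⇒ T₂ = 542×(0.546)^0.400 = 426 K; PV^γ = const ⇒ P₂ = 179 kPa.

426 K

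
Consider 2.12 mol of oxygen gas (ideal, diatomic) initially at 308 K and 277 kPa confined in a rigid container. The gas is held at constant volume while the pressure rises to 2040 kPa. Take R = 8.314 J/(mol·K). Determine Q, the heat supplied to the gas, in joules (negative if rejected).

V₁ = nRT₁/P₁ = 2.12×8.314×308/277 = 19.6 L.
Isochoric: V stays 19.6 L; P/T = const ⇒ T₂ = 2270 K, P₂ = 2040 kPa.
W = 0 (no volume change).
ΔU = nCvΔT = 2.12×20.8×(2270−308) = 86400 J.
Q = ΔU = 86400 J.

86400 J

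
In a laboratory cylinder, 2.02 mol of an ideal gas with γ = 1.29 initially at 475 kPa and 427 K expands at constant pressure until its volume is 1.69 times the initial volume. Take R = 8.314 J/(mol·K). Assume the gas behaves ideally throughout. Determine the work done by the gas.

4950 J

V₁ = nRT₁/P₁ = 2.02×8.314×427/475 = 15.1 L.
Isobaric: P stays 475 kPa; V/T = const ⇒ T₂ = 722 K, V₂ = 25.5 L.
W = PΔV = 475×(25.5−15.1) kPa·L = 4950 J.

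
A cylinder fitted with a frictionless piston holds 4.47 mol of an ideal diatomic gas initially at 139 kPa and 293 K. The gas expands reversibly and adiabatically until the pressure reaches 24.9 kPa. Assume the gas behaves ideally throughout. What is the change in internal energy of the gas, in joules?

V₁ = nRT₁/P₁ = 4.47×8.314×293/139 = 78.3 L.
Adiabatic: T₂/T₁ = (P₂/P₁)^((γ−1)/γ) ⇒ T₂ = 293×(0.179)^0.286 = 179 K; V₂ = 268 L.
For an ideal gas ΔU = nCvΔT with Cv = (5/2)R = 20.8 J/(mol·K).
ΔU = 4.47×20.8×(179−293) = -10600 J.

-10600 J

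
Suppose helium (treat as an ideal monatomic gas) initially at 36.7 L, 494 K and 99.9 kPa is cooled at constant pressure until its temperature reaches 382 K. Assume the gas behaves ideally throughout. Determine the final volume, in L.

28.4 L

Isobaric: P stays 99.9 kPa; V/T = const ⇒ T₂ = 382 K, V₂ = 28.4 L.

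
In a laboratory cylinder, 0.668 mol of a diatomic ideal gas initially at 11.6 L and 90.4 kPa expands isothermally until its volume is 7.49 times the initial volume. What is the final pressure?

T₁ = P₁V₁/(nR) = 90.4×11.6/(0.668×8.314) = 189 K.
Isothermal: T stays 189 K; PV = const ⇒ V₂ = 86.9 L, P₂ = 12.1 kPa.

12.1 kPa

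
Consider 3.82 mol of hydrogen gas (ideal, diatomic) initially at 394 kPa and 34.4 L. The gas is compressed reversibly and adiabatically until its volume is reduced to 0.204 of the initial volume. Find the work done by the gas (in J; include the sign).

-30100 J

T₁ = P₁V₁/(nR) = 394×34.4/(3.82×8.314) = 427 K.
Adiabatic: TV^(γ−1) = const ⇒ T₂ = 427×(4.90)^0.400 = 806 K; PV^γ = const ⇒ P₂ = 3650 kPa.
ΔU = nCvΔT = 3.82×20.8×(806−427) = 30100 J.
Q = 0 for an adiabatic process, so W = −ΔU = -30100 J.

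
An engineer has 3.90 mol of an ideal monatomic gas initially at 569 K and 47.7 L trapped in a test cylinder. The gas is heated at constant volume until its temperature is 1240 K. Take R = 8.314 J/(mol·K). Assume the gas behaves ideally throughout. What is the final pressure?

843 kPa

P₁ = nRT₁/V₁ = 3.90×8.314×569/47.7 = 387 kPa.
Isochoric: V stays 47.7 L; P/T = const ⇒ T₂ = 1240 K, P₂ = 843 kPa.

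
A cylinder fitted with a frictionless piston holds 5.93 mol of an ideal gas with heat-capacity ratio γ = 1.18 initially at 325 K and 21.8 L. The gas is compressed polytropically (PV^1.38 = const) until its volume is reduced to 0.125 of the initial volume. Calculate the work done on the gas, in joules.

50800 J

P₁ = nRT₁/V₁ = 5.93×8.314×325/21.8 = 735 kPa.
Polytropic n=1.38: T₂ = T₁(V₁/V₂)^(n−1) = 325×(8.00)^0.38 = 716 K; P₂ = P₁(V₁/V₂)^n = 13000 kPa.
W = (P₁V₁−P₂V₂)/(n−1) = (735×21.8−13000×2.73)/0.38 = -50800 J.
Work done on the gas = −W_by = 50800 J.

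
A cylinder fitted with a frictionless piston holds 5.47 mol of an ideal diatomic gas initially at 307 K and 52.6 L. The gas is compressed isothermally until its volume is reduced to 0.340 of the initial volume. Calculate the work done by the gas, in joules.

-15100 J

P₁ = nRT₁/V₁ = 5.47×8.314×307/52.6 = 265 kPa.
Isothermal: T stays 307 K; PV = const ⇒ V₂ = 17.9 L, P₂ = 781 kPa.
W = nRT ln(V₂/V₁) = 5.47×8.314×307×ln(0.340) = -15100 J.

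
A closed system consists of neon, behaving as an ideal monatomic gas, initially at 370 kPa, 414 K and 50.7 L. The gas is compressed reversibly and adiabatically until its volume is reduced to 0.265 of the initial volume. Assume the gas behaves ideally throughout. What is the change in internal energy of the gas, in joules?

n = P₁V₁/(RT₁) = 370×50.7/(8.314×414) = 5.45 mol.
Adiabatic: TV^(γ−1) = const ⇒ T₂ = 414×(3.77)^0.667 = 1000 K; PV^γ = const ⇒ P₂ = 3380 kPa.
For an ideal gas ΔU = nCvΔT with Cv = (3/2)R = 12.5 J/(mol·K).
ΔU = 5.45×12.5×(1000−414) = 40100 J.

40100 J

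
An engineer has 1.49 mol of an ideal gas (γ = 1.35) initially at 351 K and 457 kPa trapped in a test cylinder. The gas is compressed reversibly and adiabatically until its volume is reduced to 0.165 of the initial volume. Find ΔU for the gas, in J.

10900 J

V₁ = nRT₁/P₁ = 1.49×8.314×351/457 = 9.51 L.
Adiabatic: TV^(γ−1) = const ⇒ T₂ = 351×(6.06)^0.350 = 659 K; PV^γ = const ⇒ P₂ = 5200 kPa.
For an ideal gas ΔU = nCvΔT with Cv = R/(γ−1) = 23.8 J/(mol·K).
ΔU = 1.49×23.8×(659−351) = 10900 J.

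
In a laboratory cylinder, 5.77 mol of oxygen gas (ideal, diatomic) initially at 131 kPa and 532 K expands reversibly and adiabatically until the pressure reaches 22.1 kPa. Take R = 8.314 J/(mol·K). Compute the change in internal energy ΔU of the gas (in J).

V₁ = nRT₁/P₁ = 5.77×8.314×532/131 = 195 L.
Adiabatic: T₂/T₁ = (P₂/P₁)^((γ−1)/γ) ⇒ T₂ = 532×(0.169)^0.286 = 320 K; V₂ = 695 L.
For an ideal gas ΔU = nCvΔT with Cv = (5/2)R = 20.8 J/(mol·K).
ΔU = 5.77×20.8×(320−532) = -25400 J.

-25400 J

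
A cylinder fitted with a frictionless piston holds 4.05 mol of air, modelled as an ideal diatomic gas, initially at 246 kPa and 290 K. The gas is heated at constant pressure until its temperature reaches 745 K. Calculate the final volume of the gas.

102 L

V₁ = nRT₁/P₁ = 4.05×8.314×290/246 = 39.7 L.
Isobaric: P stays 246 kPa; V/T = const ⇒ T₂ = 745 K, V₂ = 102 L.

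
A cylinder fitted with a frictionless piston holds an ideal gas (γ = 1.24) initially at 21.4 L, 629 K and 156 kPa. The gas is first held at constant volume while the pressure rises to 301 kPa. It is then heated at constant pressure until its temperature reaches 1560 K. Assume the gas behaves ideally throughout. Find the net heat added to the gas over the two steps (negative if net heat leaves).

n = P₁V₁/(RT₁) = 156×21.4/(8.314×629) = 0.638 mol.
Step 1 — Isochoric: V stays 21.4 L; P/T = const ⇒ T₂ = 1210 K, P₂ = 301 kPa.
W = 0 (no volume change).
ΔU = nCvΔT = 0.638×34.6×(1210−629) = 12900 J.
Q = ΔU = 12900 J.
State after step 1: P = 301 kPa, V = 21.4 L, T = 1210 K.
Step 2 — Isobaric: P stays 301 kPa; V/T = const ⇒ T₂ = 1560 K, V₂ = 27.5 L.
W = PΔV = 301×(27.5−21.4) kPa·L = 1840 J.
ΔU = nCvΔT = 0.638×34.6×(1560−1210) = 7660 J.
Q = ΔU + W = nCpΔT = 9500 J.
Net over both steps: W = 1840 J, Q = 22400 J, ΔU = 20600 J.

22400 J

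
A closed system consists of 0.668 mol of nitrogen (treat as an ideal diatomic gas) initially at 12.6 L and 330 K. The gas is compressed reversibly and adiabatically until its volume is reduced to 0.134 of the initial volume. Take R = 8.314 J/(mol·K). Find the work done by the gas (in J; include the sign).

-5660 J

P₁ = nRT₁/V₁ = 0.668×8.314×330/12.6 = 145 kPa.
Adiabatic: TV^(γ−1) = const ⇒ T₂ = 330×(7.46)^0.400 = 737 K; PV^γ = const ⇒ P₂ = 2430 kPa.
ΔU = nCvΔT = 0.668×20.8×(737−330) = 5660 J.
Q = 0 for an adiabatic process, so W = −ΔU = -5660 J.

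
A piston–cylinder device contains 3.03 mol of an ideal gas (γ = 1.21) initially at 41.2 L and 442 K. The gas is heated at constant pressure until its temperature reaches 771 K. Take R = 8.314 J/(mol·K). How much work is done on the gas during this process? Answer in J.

P₁ = nRT₁/V₁ = 3.03×8.314×442/41.2 = 270 kPa.
Isobaric: P stays 270 kPa; V/T = const ⇒ T₂ = 771 K, V₂ = 71.9 L.
W = PΔV = 270×(71.9−41.2) kPa·L = 8290 J.
Work done on the gas = −W_by = -8290 J.

-8290 J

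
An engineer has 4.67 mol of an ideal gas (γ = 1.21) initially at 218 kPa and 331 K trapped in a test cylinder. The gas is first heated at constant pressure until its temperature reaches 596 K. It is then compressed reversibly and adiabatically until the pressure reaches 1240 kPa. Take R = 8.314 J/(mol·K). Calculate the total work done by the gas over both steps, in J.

-28500 J

V₁ = nRT₁/P₁ = 4.67×8.314×331/218 = 59.0 L.
Step 1 — Isobaric: P stays 218 kPa; V/T = const ⇒ T₂ = 596 K, V₂ = 106 L.
W = PΔV = 218×(106−59.0) kPa·L = 10300 J.
ΔU = nCvΔT = 4.67×39.6×(596−331) = 49000 J.
Q = ΔU + W = nCpΔT = 59300 J.
State after step 1: P = 218 kPa, V = 106 L, T = 596 K.
Step 2 — Adiabatic: T₂/T₁ = (P₂/P₁)^((γ−1)/γ) ⇒ T₂ = 596×(5.69)^0.174 = 806 K; V₂ = 25.2 L.
ΔU = nCvΔT = 4.67×39.6×(806−596) = 38800 J.
Q = 0 for an adiabatic process, so W = −ΔU = -38800 J.
Net over both steps: W = -28500 J, Q = 59300 J, ΔU = 87800 J.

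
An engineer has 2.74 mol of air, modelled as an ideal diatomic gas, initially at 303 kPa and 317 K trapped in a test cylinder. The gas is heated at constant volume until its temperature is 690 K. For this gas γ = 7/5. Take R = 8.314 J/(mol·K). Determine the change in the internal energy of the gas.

21200 J

V₁ = nRT₁/P₁ = 2.74×8.314×317/303 = 23.8 L.
Isochoric: V stays 23.8 L; P/T = const ⇒ T₂ = 690 K, P₂ = 660 kPa.
For an ideal gas ΔU = nCvΔT with Cv = (5/2)R = 20.8 J/(mol·K).
ΔU = 2.74×20.8×(690−317) = 21200 J.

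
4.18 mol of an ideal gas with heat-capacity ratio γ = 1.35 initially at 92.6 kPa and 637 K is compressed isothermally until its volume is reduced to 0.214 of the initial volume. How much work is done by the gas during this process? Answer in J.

V₁ = nRT₁/P₁ = 4.18×8.314×637/92.6 = 239 L.
Isothermal: T stays 637 K; PV = const ⇒ V₂ = 51.2 L, P₂ = 433 kPa.
W = nRT ln(V₂/V₁) = 4.18×8.314×637×ln(0.214) = -34100 J.

-34100 J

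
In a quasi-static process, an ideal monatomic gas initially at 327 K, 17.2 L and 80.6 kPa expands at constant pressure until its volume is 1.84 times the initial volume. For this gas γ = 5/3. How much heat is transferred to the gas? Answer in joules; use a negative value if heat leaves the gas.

2910 J

n = P₁V₁/(RT₁) = 80.6×17.2/(8.314×327) = 0.510 mol.
Isobaric: P stays 80.6 kPa; V/T = const ⇒ T₂ = 602 K, V₂ = 31.6 L.
W = PΔV = 80.6×(31.6−17.2) kPa·L = 1160 J.
ΔU = nCvΔT = 0.510×12.5×(602−327) = 1750 J.
Q = ΔU + W = nCpΔT = 2910 J.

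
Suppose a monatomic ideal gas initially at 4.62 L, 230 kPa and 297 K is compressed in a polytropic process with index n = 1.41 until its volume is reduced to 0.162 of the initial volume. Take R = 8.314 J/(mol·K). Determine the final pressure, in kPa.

Polytropic n=1.41: T₂ = T₁(V₁/V₂)^(n−1) = 297×(6.17)^0.41 = 626 K; P₂ = P₁(V₁/V₂)^n = 2990 kPa.

2990 kPa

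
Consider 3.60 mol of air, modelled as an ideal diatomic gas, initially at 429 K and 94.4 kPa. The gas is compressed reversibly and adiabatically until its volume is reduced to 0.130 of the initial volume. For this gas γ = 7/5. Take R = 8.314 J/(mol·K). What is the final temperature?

970 K

V₁ = nRT₁/P₁ = 3.60×8.314×429/94.4 = 136 L.
Adiabatic: TV^(γ−1) = const ⇒ T₂ = 429×(7.69)^0.400 = 970 K; PV^γ = const ⇒ P₂ = 1640 kPa.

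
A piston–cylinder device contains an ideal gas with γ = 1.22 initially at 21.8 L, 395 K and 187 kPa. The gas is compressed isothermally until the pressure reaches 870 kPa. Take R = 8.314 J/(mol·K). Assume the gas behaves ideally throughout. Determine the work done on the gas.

6270 J

n = P₁V₁/(RT₁) = 187×21.8/(8.314×395) = 1.24 mol.
Isothermal: T stays 395 K; PV = const ⇒ V₂ = 4.69 L, P₂ = 870 kPa.
W = nRT ln(V₂/V₁) = 1.24×8.314×395×ln(0.215) = -6270 J.
Work done on the gas = −W_by = 6270 J.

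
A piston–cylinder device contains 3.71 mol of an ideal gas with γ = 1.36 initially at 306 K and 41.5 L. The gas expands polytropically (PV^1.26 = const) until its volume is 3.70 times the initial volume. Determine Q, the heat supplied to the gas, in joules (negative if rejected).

P₁ = nRT₁/V₁ = 3.71×8.314×306/41.5 = 227 kPa.
Polytropic n=1.26: T₂ = T₁(V₁/V₂)^(n−1) = 306×(0.270)^0.26 = 218 K; P₂ = P₁(V₁/V₂)^n = 43.7 kPa.
W = (P₁V₁−P₂V₂)/(n−1) = (227×41.5−43.7×154)/0.26 = 10500 J.
ΔU = nCvΔT = 3.71×23.1×(218−306) = -7560 J.
Q = ΔU + W = 2910 J.

2910 J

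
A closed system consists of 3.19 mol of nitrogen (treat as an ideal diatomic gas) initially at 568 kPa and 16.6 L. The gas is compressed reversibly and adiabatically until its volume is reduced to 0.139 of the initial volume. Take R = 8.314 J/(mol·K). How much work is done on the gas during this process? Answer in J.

T₁ = P₁V₁/(nR) = 568×16.6/(3.19×8.314) = 356 K.
Adiabatic: TV^(γ−1) = const ⇒ T₂ = 356×(7.19)^0.400 = 783 K; PV^γ = const ⇒ P₂ = 9000 kPa.
ΔU = nCvΔT = 3.19×20.8×(783−356) = 28300 J.
Q = 0 for an adiabatic process, so W = −ΔU = -28300 J.
Work done on the gas = −W_by = 28300 J.

28300 J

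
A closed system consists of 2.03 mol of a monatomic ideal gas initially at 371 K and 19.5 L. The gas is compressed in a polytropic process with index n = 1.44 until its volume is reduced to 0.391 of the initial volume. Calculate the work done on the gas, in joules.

7280 J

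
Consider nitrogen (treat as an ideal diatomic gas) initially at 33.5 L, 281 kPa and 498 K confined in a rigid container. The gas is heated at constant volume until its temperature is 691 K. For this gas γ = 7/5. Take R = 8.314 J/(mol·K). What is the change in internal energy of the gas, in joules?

9120 J

n = P₁V₁/(RT₁) = 281×33.5/(8.314×498) = 2.27 mol.
Isochoric: V stays 33.5 L; P/T = const ⇒ T₂ = 691 K, P₂ = 390 kPa.
For an ideal gas ΔU = nCvΔT with Cv = (5/2)R = 20.8 J/(mol·K).
ΔU = 2.27×20.8×(691−498) = 9120 J.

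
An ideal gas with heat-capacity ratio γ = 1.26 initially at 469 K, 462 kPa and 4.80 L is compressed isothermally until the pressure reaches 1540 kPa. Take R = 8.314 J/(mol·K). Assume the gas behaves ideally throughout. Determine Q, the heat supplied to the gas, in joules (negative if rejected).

-2670 J

n = P₁V₁/(RT₁) = 462×4.80/(8.314×469) = 0.569 mol.
Isothermal: T stays 469 K; PV = const ⇒ V₂ = 1.44 L, P₂ = 1540 kPa.
ΔU = 0 (ideal gas, T constant).
W = nRT ln(V₂/V₁) = 0.569×8.314×469×ln(0.300) = -2670 J.
Q = ΔU + W = -2670 J.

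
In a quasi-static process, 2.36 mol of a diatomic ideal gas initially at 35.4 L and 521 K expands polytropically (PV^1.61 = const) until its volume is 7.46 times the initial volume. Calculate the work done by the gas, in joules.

11800 J

P₁ = nRT₁/V₁ = 2.36×8.314×521/35.4 = 289 kPa.
Polytropic n=1.61: T₂ = T₁(V₁/V₂)^(n−1) = 521×(0.134)^0.61 = 153 K; P₂ = P₁(V₁/V₂)^n = 11.4 kPa.
W = (P₁V₁−P₂V₂)/(n−1) = (289×35.4−11.4×264)/0.61 = 11800 J.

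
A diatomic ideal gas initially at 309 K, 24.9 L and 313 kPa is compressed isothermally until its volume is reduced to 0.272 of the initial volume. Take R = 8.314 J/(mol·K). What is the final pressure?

Isothermal: T stays 309 K; PV = const ⇒ V₂ = 6.77 L, P₂ = 1150 kPa.

1150 kPa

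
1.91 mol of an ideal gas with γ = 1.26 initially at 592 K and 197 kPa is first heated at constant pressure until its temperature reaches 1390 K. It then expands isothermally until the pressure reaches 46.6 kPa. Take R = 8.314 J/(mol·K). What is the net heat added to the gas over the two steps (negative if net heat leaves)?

V₁ = nRT₁/P₁ = 1.91×8.314×592/197 = 47.7 L.
Step 1 — Isobaric: P stays 197 kPa; V/T = const ⇒ T₂ = 1390 K, V₂ = 112 L.
W = PΔV = 197×(112−47.7) kPa·L = 12700 J.
ΔU = nCvΔT = 1.91×32.0×(1390−592) = 48700 J.
Q = ΔU + W = nCpΔT = 61400 J.
State after step 1: P = 197 kPa, V = 112 L, T = 1390 K.
Step 2 — Isothermal: T stays 1390 K; PV = const ⇒ V₂ = 474 L, P₂ = 46.6 kPa.
ΔU = 0 (ideal gas, T constant).
W = nRT ln(V₂/V₁) = 1.91×8.314×1390×ln(4.23) = 31800 J.
Q = ΔU + W = 31800 J.
Net over both steps: W = 44500 J, Q = 93200 J, ΔU = 48700 J.

93200 J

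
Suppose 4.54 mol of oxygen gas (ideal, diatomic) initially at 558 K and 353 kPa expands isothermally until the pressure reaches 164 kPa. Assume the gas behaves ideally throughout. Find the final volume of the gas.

128 L

V₁ = nRT₁/P₁ = 4.54×8.314×558/353 = 59.7 L.
Isothermal: T stays 558 K; PV = const ⇒ V₂ = 128 L, P₂ = 164 kPa.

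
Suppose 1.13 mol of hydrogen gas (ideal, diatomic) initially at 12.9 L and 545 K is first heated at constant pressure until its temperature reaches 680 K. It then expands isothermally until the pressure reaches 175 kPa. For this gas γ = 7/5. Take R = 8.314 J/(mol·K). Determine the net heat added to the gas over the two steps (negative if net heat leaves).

9670 J

P₁ = nRT₁/V₁ = 1.13×8.314×545/12.9 = 397 kPa.
Step 1 — Isobaric: P stays 397 kPa; V/T = const ⇒ T₂ = 680 K, V₂ = 16.1 L.
W = PΔV = 397×(16.1−12.9) kPa·L = 1270 J.
ΔU = nCvΔT = 1.13×20.8×(680−545) = 3170 J.
Q = ΔU + W = nCpΔT = 4440 J.
State after step 1: P = 397 kPa, V = 16.1 L, T = 680 K.
Step 2 — Isothermal: T stays 680 K; PV = const ⇒ V₂ = 36.5 L, P₂ = 175 kPa.
ΔU = 0 (ideal gas, T constant).
W = nRT ln(V₂/V₁) = 1.13×8.314×680×ln(2.27) = 5230 J.
Q = ΔU + W = 5230 J.
Net over both steps: W = 6500 J, Q = 9670 J, ΔU = 3170 J.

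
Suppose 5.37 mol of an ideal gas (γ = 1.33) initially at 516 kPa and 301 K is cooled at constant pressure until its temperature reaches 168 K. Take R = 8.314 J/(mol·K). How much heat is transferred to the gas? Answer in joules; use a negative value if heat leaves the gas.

V₁ = nRT₁/P₁ = 5.37×8.314×301/516 = 26.0 L.
Isobaric: P stays 516 kPa; V/T = const ⇒ T₂ = 168 K, V₂ = 14.5 L.
W = PΔV = 516×(14.5−26.0) kPa·L = -5940 J.
ΔU = nCvΔT = 5.37×25.2×(168−301) = -18000 J.
Q = ΔU + W = nCpΔT = -23900 J.

-23900 J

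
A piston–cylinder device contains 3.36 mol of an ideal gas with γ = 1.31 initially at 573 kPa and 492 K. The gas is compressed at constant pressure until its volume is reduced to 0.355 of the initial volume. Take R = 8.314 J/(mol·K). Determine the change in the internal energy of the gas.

-28600 J

V₁ = nRT₁/P₁ = 3.36×8.314×492/573 = 24.0 L.
Isobaric: P stays 573 kPa; V/T = const ⇒ T₂ = 175 K, V₂ = 8.52 L.
For an ideal gas ΔU = nCvΔT with Cv = R/(γ−1) = 26.8 J/(mol·K).
ΔU = 3.36×26.8×(175−492) = -28600 J.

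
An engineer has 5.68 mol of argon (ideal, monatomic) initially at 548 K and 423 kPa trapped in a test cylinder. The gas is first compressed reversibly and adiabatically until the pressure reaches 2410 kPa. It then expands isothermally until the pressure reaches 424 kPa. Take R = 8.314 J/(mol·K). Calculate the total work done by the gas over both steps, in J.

51200 J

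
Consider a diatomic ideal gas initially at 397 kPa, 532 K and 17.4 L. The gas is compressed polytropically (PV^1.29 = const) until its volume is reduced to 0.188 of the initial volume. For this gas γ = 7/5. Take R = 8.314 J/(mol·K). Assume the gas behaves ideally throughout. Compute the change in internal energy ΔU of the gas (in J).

10800 J

n = P₁V₁/(RT₁) = 397×17.4/(8.314×532) = 1.56 mol.
Polytropic n=1.29: T₂ = T₁(V₁/V₂)^(n−1) = 532×(5.32)^0.29 = 864 K; P₂ = P₁(V₁/V₂)^n = 3430 kPa.
For an ideal gas ΔU = nCvΔT with Cv = (5/2)R = 20.8 J/(mol·K).
ΔU = 1.56×20.8×(864−532) = 10800 J.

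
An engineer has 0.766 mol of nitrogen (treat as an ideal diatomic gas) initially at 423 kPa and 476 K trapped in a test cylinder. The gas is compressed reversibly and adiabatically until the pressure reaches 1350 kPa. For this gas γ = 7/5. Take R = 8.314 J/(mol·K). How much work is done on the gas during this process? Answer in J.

2980 J

V₁ = nRT₁/P₁ = 0.766×8.314×476/423 = 7.17 L.
Adiabatic: T₂/T₁ = (P₂/P₁)^((γ−1)/γ) ⇒ T₂ = 476×(3.19)^0.286 = 663 K; V₂ = 3.13 L.
ΔU = nCvΔT = 0.766×20.8×(663−476) = 2980 J.
Q = 0 for an adiabatic process, so W = −ΔU = -2980 J.
Work done on the gas = −W_by = 2980 J.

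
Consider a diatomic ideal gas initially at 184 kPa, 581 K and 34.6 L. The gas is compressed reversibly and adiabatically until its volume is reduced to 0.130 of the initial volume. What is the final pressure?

Adiabatic: TV^(γ−1) = const ⇒ T₂ = 581×(7.69)^0.400 = 1310 K; PV^γ = const ⇒ P₂ = 3200 kPa.

3200 kPa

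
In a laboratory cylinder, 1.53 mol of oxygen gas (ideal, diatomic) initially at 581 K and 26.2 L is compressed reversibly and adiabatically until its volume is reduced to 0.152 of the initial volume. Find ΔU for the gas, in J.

P₁ = nRT₁/V₁ = 1.53×8.314×581/26.2 = 282 kPa.
Adiabatic: TV^(γ−1) = const ⇒ T₂ = 581×(6.58)^0.400 = 1230 K; PV^γ = const ⇒ P₂ = 3940 kPa.
For an ideal gas ΔU = nCvΔT with Cv = (5/2)R = 20.8 J/(mol·K).
ΔU = 1.53×20.8×(1230−581) = 20800 J.

20800 J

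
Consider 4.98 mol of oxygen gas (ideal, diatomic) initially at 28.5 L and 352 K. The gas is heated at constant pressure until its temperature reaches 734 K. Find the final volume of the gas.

P₁ = nRT₁/V₁ = 4.98×8.314×352/28.5 = 511 kPa.
Isobaric: P stays 511 kPa; V/T = const ⇒ T₂ = 734 K, V₂ = 59.4 L.

59.4 L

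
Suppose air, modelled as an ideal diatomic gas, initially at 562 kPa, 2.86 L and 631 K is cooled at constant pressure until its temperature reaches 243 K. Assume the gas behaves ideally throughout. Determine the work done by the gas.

-988 J

n = P₁V₁/(RT₁) = 562×2.86/(8.314×631) = 0.306 mol.
Isobaric: P stays 562 kPa; V/T = const ⇒ T₂ = 243 K, V₂ = 1.10 L.
W = PΔV = 562×(1.10−2.86) kPa·L = -988 J.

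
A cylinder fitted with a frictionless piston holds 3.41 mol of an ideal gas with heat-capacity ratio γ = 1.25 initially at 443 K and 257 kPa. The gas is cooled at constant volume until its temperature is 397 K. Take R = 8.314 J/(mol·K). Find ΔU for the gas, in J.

-5220 J

V₁ = nRT₁/P₁ = 3.41×8.314×443/257 = 48.9 L.
Isochoric: V stays 48.9 L; P/T = const ⇒ T₂ = 397 K, P₂ = 230 kPa.
For an ideal gas ΔU = nCvΔT with Cv = R/(γ−1) = 33.3 J/(mol·K).
ΔU = 3.41×33.3×(397−443) = -5220 J.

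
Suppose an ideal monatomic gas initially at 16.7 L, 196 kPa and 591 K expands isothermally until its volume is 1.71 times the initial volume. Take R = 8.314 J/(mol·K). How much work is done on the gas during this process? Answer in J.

-1760 J

n = P₁V₁/(RT₁) = 196×16.7/(8.314×591) = 0.666 mol.
Isothermal: T stays 591 K; PV = const ⇒ V₂ = 28.6 L, P₂ = 115 kPa.
W = nRT ln(V₂/V₁) = 0.666×8.314×591×ln(1.71) = 1760 J.
Work done on the gas = −W_by = -1760 J.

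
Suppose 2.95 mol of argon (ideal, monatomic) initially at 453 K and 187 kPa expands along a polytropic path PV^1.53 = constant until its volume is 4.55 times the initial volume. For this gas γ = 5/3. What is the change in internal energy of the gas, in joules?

-9200 J

V₁ = nRT₁/P₁ = 2.95×8.314×453/187 = 59.4 L.
Polytropic n=1.53: T₂ = T₁(V₁/V₂)^(n−1) = 453×(0.220)^0.53 = 203 K; P₂ = P₁(V₁/V₂)^n = 18.4 kPa.
For an ideal gas ΔU = nCvΔT with Cv = (3/2)R = 12.5 J/(mol·K).
ΔU = 2.95×12.5×(203−453) = -9200 J.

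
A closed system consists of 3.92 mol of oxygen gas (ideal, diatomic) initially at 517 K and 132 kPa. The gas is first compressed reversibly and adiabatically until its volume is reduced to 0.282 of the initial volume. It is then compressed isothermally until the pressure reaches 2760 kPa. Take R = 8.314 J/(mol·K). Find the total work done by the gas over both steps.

-63200 J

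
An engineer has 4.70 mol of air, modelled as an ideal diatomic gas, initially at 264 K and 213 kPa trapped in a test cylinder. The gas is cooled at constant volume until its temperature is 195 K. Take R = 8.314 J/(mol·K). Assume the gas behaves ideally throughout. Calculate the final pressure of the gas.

V₁ = nRT₁/P₁ = 4.70×8.314×264/213 = 48.4 L.
Isochoric: V stays 48.4 L; P/T = const ⇒ T₂ = 195 K, P₂ = 157 kPa.

157 kPa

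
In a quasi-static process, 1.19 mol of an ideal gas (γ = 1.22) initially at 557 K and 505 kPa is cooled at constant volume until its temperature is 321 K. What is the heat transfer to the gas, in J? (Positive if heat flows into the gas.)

V₁ = nRT₁/P₁ = 1.19×8.314×557/505 = 10.9 L.
Isochoric: V stays 10.9 L; P/T = const ⇒ T₂ = 321 K, P₂ = 291 kPa.
W = 0 (no volume change).
ΔU = nCvΔT = 1.19×37.8×(321−557) = -10600 J.
Q = ΔU = -10600 J.

-10600 J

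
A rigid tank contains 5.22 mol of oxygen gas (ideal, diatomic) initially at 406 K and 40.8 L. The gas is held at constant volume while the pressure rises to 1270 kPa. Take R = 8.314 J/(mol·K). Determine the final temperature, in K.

1190 K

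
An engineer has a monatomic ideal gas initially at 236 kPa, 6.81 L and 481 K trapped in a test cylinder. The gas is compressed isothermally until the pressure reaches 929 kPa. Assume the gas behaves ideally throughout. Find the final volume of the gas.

1.73 L

Isothermal: T stays 481 K; PV = const ⇒ V₂ = 1.73 L, P₂ = 929 kPa.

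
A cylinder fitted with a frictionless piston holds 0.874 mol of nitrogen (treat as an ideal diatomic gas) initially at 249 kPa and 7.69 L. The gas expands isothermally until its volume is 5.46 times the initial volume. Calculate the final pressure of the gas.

T₁ = P₁V₁/(nR) = 249×7.69/(0.874×8.314) = 264 K.
Isothermal: T stays 264 K; PV = const ⇒ V₂ = 42.0 L, P₂ = 45.6 kPa.

45.6 kPa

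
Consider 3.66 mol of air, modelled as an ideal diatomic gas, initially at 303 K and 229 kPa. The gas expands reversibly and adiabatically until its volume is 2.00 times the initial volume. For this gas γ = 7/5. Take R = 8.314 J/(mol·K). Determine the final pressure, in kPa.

V₁ = nRT₁/P₁ = 3.66×8.314×303/229 = 40.3 L.
Adiabatic: TV^(γ−1) = const ⇒ T₂ = 303×(0.500)^0.400 = 230 K; PV^γ = const ⇒ P₂ = 86.8 kPa.

86.8 kPa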